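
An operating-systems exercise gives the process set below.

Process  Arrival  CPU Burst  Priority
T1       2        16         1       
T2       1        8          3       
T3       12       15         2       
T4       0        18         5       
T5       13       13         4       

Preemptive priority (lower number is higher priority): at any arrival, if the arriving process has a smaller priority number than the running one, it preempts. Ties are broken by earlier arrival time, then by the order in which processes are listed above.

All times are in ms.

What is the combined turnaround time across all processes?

186

Timeline: | T4 0-1 | T2 1-2 | T1 2-18 | T3 18-33 | T2 33-40 | T5 40-53 | T4 53-70 |
Completion: T1=18  T2=40  T3=33  T4=70  T5=53
Turnaround (C−A): T1=16  T2=39  T3=21  T4=70  T5=40
Turnaround = completion − arrival: T1=16, T2=39, T3=21, T4=70, T5=40
Total turnaround = 16 + 39 + 21 + 70 + 40 = 186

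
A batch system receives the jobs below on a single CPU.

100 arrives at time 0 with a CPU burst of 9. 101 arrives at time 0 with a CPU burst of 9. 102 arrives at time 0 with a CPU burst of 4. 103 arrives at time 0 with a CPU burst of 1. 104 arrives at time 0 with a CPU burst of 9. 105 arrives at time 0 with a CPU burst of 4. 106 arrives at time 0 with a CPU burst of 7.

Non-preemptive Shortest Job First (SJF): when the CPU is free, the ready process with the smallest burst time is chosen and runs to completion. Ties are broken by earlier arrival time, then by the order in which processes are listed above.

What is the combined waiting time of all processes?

Timeline: | 103 0-1 | 102 1-5 | 105 5-9 | 106 9-16 | 100 16-25 | 101 25-34 | 104 34-43 |
Completion: 100=25  101=34  102=5  103=1  104=43  105=9  106=16
Turnaround (C−A): 100=25  101=34  102=5  103=1  104=43  105=9  106=16
Waiting = turnaround − burst: 100=16, 101=25, 102=1, 103=0, 104=34, 105=5, 106=9
Total waiting = 16 + 25 + 1 + 0 + 34 + 5 + 9 = 90

90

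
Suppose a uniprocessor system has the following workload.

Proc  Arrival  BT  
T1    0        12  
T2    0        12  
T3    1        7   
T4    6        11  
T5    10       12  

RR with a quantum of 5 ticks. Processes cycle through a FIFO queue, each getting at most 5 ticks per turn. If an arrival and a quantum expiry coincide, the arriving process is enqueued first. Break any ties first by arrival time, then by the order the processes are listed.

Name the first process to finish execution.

Schedule: | T1 0-5 | T2 5-10 | T3 10-15 | T1 15-20 | T4 20-25 | T5 25-30 | T2 30-35 | T3 35-37 | T1 37-39 | T4 39-44 | T5 44-49 | T2 49-51 | T4 51-52 | T5 52-54 |
Completion: T1=39  T2=51  T3=37  T4=52  T5=54
Turnaround (C−A): T1=39  T2=51  T3=36  T4=46  T5=44
Finish order: T3 → T1 → T2 → T4 → T5

T3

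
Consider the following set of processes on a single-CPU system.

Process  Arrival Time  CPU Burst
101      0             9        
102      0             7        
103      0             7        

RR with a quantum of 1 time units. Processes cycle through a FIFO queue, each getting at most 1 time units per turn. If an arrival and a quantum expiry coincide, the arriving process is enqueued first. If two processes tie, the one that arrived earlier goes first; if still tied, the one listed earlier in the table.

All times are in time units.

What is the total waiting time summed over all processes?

Gantt: | 101 0-1 | 102 1-2 | 103 2-3 | 101 3-4 | 102 4-5 | 103 5-6 | 101 6-7 | 102 7-8 | 103 8-9 | 101 9-10 | 102 10-11 | 103 11-12 | 101 12-13 | 102 13-14 | 103 14-15 | 101 15-16 | 102 16-17 | 103 17-18 | 101 18-19 | 102 19-20 | 103 20-21 | 101 21-23 |
Completion: 101=23  102=20  103=21
Turnaround (C−A): 101=23  102=20  103=21
Waiting = turnaround − burst: 101=14, 102=13, 103=14
Total waiting = 14 + 13 + 14 = 41

41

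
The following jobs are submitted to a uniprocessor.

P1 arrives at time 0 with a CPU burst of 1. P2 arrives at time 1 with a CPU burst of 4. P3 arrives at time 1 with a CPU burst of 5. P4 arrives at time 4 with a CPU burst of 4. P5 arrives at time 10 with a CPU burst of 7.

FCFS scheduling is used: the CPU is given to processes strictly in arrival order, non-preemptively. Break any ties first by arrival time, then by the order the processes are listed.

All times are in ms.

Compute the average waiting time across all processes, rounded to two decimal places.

Schedule: | P1 0-1 | P2 1-5 | P3 5-10 | P4 10-14 | P5 14-21 |
Completion: P1=1  P2=5  P3=10  P4=14  P5=21
Turnaround (C−A): P1=1  P2=4  P3=9  P4=10  P5=11
Waiting times: P1=0, P2=0, P3=4, P4=6, P5=4
Average waiting = (0+0+4+6+4) / 5 = 14/5 = 2.80

2.80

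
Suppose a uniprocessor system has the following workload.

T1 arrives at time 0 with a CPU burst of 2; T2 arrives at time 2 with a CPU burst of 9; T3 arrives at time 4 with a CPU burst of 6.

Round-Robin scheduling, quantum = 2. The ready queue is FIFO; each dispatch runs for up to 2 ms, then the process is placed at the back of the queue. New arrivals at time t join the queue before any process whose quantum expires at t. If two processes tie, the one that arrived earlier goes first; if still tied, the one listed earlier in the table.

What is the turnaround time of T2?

Timeline: | T1 0-2 | T2 2-4 | T3 4-6 | T2 6-8 | T3 8-10 | T2 10-12 | T3 12-14 | T2 14-17 |
Completion: T1=2  T2=17  T3=14
Turnaround(T2) = completion − arrival = 17 − 2 = 15

15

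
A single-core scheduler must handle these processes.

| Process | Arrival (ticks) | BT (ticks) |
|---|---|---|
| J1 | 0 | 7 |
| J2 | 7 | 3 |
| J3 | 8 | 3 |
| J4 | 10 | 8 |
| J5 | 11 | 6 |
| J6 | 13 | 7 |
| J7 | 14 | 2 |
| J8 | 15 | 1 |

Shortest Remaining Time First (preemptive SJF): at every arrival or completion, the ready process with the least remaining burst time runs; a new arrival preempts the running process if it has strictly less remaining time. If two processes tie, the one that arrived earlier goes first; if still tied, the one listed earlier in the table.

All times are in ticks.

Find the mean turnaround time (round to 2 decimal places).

Schedule: | J1 0-7 | J2 7-10 | J3 10-13 | J5 13-14 | J7 14-16 | J8 16-17 | J5 17-22 | J6 22-29 | J4 29-37 |
Completion: J1=7  J2=10  J3=13  J4=37  J5=22  J6=29  J7=16  J8=17
Turnaround (C−A): J1=7  J2=3  J3=5  J4=27  J5=11  J6=16  J7=2  J8=2
Turnaround times: J1=7, J2=3, J3=5, J4=27, J5=11, J6=16, J7=2, J8=2
Average turnaround = (7+3+5+27+11+16+2+2) / 8 = 73/8 = 9.13

9.13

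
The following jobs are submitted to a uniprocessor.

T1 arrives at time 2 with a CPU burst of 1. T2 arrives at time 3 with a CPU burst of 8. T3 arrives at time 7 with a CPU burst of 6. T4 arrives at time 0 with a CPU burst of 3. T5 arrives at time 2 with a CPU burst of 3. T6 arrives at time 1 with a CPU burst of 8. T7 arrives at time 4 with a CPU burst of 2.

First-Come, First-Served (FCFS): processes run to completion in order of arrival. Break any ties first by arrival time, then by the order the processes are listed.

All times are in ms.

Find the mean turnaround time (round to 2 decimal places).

14.43

Timeline: | T4 0-3 | T6 3-11 | T1 11-12 | T5 12-15 | T2 15-23 | T7 23-25 | T3 25-31 |
Completion: T1=12  T2=23  T3=31  T4=3  T5=15  T6=11  T7=25
Turnaround (C−A): T1=10  T2=20  T3=24  T4=3  T5=13  T6=10  T7=21
Turnaround times: T1=10, T2=20, T3=24, T4=3, T5=13, T6=10, T7=21
Average turnaround = (10+20+24+3+13+10+21) / 7 = 101/7 = 14.43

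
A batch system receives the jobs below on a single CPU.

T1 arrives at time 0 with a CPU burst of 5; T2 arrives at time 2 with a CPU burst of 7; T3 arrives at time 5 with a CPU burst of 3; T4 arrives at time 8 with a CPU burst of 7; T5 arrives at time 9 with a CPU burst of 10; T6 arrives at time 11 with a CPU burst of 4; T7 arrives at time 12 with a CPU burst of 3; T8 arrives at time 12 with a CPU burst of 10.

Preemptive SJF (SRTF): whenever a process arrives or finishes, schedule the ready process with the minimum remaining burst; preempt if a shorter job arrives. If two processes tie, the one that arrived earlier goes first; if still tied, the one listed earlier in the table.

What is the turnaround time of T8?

Timeline: | T1 0-5 | T3 5-8 | T2 8-15 | T7 15-18 | T6 18-22 | T4 22-29 | T5 29-39 | T8 39-49 |
Completion: T1=5  T2=15  T3=8  T4=29  T5=39  T6=22  T7=18  T8=49
Turnaround(T8) = completion − arrival = 49 − 12 = 37

37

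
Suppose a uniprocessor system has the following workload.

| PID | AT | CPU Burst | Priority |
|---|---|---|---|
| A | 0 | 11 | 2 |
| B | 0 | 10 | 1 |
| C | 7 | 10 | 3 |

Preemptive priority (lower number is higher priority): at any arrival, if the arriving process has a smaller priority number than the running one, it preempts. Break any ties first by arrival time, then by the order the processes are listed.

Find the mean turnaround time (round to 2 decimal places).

18.33

Timeline: | B 0-10 | A 10-21 | C 21-31 |
Completion: A=21  B=10  C=31
Turnaround (C−A): A=21  B=10  C=24
Turnaround times: A=21, B=10, C=24
Average turnaround = (21+10+24) / 3 = 55/3 = 18.33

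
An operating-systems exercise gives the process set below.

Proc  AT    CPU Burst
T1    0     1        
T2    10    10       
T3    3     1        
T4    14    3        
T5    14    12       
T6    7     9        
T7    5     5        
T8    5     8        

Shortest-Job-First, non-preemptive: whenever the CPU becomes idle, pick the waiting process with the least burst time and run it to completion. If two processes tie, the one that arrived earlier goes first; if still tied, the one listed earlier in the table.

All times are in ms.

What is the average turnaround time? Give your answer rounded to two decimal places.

Timeline: | T1 0-1 | idle 1-3 | T3 3-4 | idle 4-5 | T7 5-10 | T8 10-18 | T4 18-21 | T6 21-30 | T2 30-40 | T5 40-52 |
Completion: T1=1  T2=40  T3=4  T4=21  T5=52  T6=30  T7=10  T8=18
Turnaround (C−A): T1=1  T2=30  T3=1  T4=7  T5=38  T6=23  T7=5  T8=13
Turnaround times: T1=1, T2=30, T3=1, T4=7, T5=38, T6=23, T7=5, T8=13
Average turnaround = (1+30+1+7+38+23+5+13) / 8 = 118/8 = 14.75

14.75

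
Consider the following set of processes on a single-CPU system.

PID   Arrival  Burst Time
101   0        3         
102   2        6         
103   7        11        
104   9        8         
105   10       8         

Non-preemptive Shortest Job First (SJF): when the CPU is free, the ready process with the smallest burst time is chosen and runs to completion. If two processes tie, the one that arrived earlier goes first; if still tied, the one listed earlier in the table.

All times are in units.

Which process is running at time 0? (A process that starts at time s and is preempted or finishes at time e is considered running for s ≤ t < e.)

101

Timeline: | 101 0-3 | 102 3-9 | 104 9-17 | 105 17-25 | 103 25-36 |
Completion: 101=3  102=9  103=36  104=17  105=25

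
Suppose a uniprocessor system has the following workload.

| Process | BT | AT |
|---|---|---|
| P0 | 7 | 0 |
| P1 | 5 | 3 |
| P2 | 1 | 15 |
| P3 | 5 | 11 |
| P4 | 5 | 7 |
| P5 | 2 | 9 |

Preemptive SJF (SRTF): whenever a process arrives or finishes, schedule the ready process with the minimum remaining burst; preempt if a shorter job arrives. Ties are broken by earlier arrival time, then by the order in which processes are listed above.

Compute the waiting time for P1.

6

Gantt: | P0 0-7 | P1 7-9 | P5 9-11 | P1 11-14 | P4 14-15 | P2 15-16 | P4 16-20 | P3 20-25 |
Completion: P0=7  P1=14  P2=16  P3=25  P4=20  P5=11
Turnaround (C−A): P0=7  P1=11  P2=1  P3=14  P4=13  P5=2
Waiting(P1) = turnaround − burst = 11 − 5 = 6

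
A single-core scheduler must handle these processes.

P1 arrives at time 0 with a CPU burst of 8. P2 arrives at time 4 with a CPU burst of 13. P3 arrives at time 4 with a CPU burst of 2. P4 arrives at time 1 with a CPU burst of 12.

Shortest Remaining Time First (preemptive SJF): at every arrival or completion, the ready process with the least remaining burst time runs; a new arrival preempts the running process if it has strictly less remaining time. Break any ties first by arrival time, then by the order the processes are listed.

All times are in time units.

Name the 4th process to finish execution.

P2

Gantt: | P1 0-4 | P3 4-6 | P1 6-10 | P4 10-22 | P2 22-35 |
Completion: P1=10  P2=35  P3=6  P4=22
Finish order: P3 → P1 → P4 → P2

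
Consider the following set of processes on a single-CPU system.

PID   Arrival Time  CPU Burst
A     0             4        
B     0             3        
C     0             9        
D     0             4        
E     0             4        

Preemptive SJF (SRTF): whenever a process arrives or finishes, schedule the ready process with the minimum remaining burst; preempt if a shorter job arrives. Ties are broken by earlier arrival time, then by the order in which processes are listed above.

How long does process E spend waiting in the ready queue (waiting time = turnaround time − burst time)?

Timeline: | B 0-3 | A 3-7 | D 7-11 | E 11-15 | C 15-24 |
Completion: A=7  B=3  C=24  D=11  E=15
Turnaround (C−A): A=7  B=3  C=24  D=11  E=15
Waiting(E) = turnaround − burst = 15 − 4 = 11

11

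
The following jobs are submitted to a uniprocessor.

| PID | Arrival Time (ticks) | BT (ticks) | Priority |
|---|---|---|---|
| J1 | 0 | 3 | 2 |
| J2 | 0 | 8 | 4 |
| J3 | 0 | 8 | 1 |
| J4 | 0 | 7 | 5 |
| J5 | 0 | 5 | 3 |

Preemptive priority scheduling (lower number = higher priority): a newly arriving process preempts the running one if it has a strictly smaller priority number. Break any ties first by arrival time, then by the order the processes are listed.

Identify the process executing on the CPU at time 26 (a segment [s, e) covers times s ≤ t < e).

Schedule: | J3 0-8 | J1 8-11 | J5 11-16 | J2 16-24 | J4 24-31 |
Completion: J1=11  J2=24  J3=8  J4=31  J5=16
Turnaround (C−A): J1=11  J2=24  J3=8  J4=31  J5=16

J4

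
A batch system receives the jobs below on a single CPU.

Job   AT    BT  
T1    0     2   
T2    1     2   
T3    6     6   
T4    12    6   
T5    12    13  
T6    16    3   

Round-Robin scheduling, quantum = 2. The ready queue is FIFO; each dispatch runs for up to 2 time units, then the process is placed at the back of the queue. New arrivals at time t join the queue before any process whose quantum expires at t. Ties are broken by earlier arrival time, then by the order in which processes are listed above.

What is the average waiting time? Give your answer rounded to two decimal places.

3.67

Timeline: | T1 0-2 | T2 2-4 | idle 4-6 | T3 6-12 | T4 12-14 | T5 14-16 | T4 16-18 | T6 18-20 | T5 20-22 | T4 22-24 | T6 24-25 | T5 25-34 |
Completion: T1=2  T2=4  T3=12  T4=24  T5=34  T6=25
Waiting times: T1=0, T2=1, T3=0, T4=6, T5=9, T6=6
Average waiting = (0+1+0+6+9+6) / 6 = 22/6 = 3.67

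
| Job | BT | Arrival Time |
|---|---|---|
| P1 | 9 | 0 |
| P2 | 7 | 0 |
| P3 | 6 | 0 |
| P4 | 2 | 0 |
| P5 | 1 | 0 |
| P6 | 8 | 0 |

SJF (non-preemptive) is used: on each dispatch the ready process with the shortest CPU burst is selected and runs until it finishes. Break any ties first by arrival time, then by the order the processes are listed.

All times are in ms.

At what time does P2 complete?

Timeline: | P5 0-1 | P4 1-3 | P3 3-9 | P2 9-16 | P6 16-24 | P1 24-33 |
Completion: P1=33  P2=16  P3=9  P4=3  P5=1  P6=24
Turnaround (C−A): P1=33  P2=16  P3=9  P4=3  P5=1  P6=24

16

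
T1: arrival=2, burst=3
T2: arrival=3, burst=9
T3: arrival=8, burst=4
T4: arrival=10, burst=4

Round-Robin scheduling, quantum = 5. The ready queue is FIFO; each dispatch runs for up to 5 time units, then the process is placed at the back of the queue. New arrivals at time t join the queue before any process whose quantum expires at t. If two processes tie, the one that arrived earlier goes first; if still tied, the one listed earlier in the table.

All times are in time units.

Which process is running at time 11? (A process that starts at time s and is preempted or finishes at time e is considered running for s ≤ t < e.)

T3

Gantt: | idle 0-2 | T1 2-5 | T2 5-10 | T3 10-14 | T4 14-18 | T2 18-22 |
Completion: T1=5  T2=22  T3=14  T4=18
Turnaround (C−A): T1=3  T2=19  T3=6  T4=8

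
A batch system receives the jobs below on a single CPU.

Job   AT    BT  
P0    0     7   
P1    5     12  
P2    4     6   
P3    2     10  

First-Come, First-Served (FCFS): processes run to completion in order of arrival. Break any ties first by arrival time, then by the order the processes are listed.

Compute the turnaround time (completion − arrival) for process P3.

15

Schedule: | P0 0-7 | P3 7-17 | P2 17-23 | P1 23-35 |
Completion: P0=7  P1=35  P2=23  P3=17
Turnaround (C−A): P0=7  P1=30  P2=19  P3=15
Turnaround(P3) = completion − arrival = 17 − 2 = 15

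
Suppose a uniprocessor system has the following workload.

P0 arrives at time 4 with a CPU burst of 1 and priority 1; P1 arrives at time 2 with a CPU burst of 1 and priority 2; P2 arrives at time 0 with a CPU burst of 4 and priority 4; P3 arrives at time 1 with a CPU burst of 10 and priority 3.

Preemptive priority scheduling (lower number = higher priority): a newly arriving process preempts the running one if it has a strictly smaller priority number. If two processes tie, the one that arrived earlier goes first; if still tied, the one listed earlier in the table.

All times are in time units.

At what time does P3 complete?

13

Timeline: | P2 0-1 | P3 1-2 | P1 2-3 | P3 3-4 | P0 4-5 | P3 5-13 | P2 13-16 |
Completion: P0=5  P1=3  P2=16  P3=13
Turnaround (C−A): P0=1  P1=1  P2=16  P3=12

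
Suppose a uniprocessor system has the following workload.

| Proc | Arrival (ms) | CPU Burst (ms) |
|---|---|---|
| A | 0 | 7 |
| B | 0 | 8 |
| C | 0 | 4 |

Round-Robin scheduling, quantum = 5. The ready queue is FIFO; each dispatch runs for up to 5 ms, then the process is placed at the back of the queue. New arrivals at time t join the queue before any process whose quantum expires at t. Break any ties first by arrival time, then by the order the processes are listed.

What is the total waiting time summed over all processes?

30

Timeline: | A 0-5 | B 5-10 | C 10-14 | A 14-16 | B 16-19 |
Completion: A=16  B=19  C=14
Turnaround (C−A): A=16  B=19  C=14
Waiting = turnaround − burst: A=9, B=11, C=10
Total waiting = 9 + 11 + 10 = 30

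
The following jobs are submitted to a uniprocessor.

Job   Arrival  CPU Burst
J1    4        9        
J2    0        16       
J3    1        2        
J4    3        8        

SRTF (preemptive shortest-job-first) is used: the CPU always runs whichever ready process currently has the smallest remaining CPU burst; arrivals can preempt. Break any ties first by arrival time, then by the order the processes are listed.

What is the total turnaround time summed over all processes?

Timeline: | J2 0-1 | J3 1-3 | J4 3-11 | J1 11-20 | J2 20-35 |
Completion: J1=20  J2=35  J3=3  J4=11
Turnaround (C−A): J1=16  J2=35  J3=2  J4=8
Turnaround = completion − arrival: J1=16, J2=35, J3=2, J4=8
Total turnaround = 16 + 35 + 2 + 8 = 61

61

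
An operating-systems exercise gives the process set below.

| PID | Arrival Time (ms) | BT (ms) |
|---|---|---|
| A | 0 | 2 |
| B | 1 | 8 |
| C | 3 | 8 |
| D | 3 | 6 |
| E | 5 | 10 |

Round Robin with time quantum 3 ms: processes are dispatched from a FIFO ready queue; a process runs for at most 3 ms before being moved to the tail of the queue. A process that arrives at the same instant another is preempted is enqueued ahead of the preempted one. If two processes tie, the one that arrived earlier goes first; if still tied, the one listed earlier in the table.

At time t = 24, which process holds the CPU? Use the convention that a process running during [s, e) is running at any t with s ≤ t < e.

E

Gantt: | A 0-2 | B 2-5 | C 5-8 | D 8-11 | E 11-14 | B 14-17 | C 17-20 | D 20-23 | E 23-26 | B 26-28 | C 28-30 | E 30-34 |
Completion: A=2  B=28  C=30  D=23  E=34
Turnaround (C−A): A=2  B=27  C=27  D=20  E=29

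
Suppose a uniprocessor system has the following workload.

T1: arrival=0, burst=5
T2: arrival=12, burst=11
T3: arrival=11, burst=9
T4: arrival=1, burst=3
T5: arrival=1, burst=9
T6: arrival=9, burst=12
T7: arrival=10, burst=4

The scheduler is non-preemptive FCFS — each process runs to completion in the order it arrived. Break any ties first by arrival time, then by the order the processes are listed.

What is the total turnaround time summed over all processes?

143

Schedule: | T1 0-5 | T4 5-8 | T5 8-17 | T6 17-29 | T7 29-33 | T3 33-42 | T2 42-53 |
Completion: T1=5  T2=53  T3=42  T4=8  T5=17  T6=29  T7=33
Turnaround = completion − arrival: T1=5, T2=41, T3=31, T4=7, T5=16, T6=20, T7=23
Total turnaround = 5 + 41 + 31 + 7 + 16 + 20 + 23 = 143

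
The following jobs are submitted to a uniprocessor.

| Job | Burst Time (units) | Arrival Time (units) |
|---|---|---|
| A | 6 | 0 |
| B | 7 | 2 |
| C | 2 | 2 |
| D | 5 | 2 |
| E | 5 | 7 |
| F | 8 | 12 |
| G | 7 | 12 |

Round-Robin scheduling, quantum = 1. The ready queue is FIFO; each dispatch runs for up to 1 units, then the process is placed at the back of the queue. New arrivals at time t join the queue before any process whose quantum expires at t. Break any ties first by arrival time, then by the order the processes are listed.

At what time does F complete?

Timeline: | A 0-2 | B 2-3 | C 3-4 | D 4-5 | A 5-6 | B 6-7 | C 7-8 | D 8-9 | A 9-10 | E 10-11 | B 11-12 | D 12-13 | A 13-14 | E 14-15 | F 15-16 | G 16-17 | B 17-18 | D 18-19 | A 19-20 | E 20-21 | F 21-22 | G 22-23 | B 23-24 | D 24-25 | E 25-26 | F 26-27 | G 27-28 | B 28-29 | E 29-30 | F 30-31 | G 31-32 | B 32-33 | F 33-34 | G 34-35 | F 35-36 | G 36-37 | F 37-38 | G 38-39 | F 39-40 |
Completion: A=20  B=33  C=8  D=25  E=30  F=40  G=39

40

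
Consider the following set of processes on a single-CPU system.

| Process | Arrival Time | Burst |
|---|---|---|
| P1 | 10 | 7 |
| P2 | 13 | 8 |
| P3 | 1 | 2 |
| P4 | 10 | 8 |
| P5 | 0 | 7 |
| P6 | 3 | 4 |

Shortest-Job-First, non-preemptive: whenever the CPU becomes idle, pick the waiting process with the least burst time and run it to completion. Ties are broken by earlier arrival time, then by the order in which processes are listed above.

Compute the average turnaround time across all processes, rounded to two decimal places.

Schedule: | P5 0-7 | P3 7-9 | P6 9-13 | P1 13-20 | P4 20-28 | P2 28-36 |
Completion: P1=20  P2=36  P3=9  P4=28  P5=7  P6=13
Turnaround (C−A): P1=10  P2=23  P3=8  P4=18  P5=7  P6=10
Turnaround times: P1=10, P2=23, P3=8, P4=18, P5=7, P6=10
Average turnaround = (10+23+8+18+7+10) / 6 = 76/6 = 12.67

12.67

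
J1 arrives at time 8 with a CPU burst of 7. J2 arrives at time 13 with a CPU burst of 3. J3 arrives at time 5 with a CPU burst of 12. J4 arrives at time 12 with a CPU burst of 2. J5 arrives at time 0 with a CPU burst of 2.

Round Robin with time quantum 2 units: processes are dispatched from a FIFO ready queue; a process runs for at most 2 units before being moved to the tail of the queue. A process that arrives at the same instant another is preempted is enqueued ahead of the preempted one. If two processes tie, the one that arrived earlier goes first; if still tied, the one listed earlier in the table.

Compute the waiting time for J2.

8

Timeline: | J5 0-2 | idle 2-5 | J3 5-9 | J1 9-11 | J3 11-13 | J1 13-15 | J4 15-17 | J2 17-19 | J3 19-21 | J1 21-23 | J2 23-24 | J3 24-26 | J1 26-27 | J3 27-29 |
Completion: J1=27  J2=24  J3=29  J4=17  J5=2
Turnaround (C−A): J1=19  J2=11  J3=24  J4=5  J5=2
Waiting(J2) = turnaround − burst = 11 − 3 = 8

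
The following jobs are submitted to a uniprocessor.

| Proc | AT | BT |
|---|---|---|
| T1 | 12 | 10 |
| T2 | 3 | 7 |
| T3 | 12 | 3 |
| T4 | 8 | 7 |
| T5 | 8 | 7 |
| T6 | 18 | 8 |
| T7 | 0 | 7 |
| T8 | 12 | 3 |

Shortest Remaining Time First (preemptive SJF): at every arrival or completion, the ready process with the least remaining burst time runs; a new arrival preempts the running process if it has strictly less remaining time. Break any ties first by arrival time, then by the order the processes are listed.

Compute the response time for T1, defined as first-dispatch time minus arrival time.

Schedule: | T7 0-7 | T2 7-14 | T3 14-17 | T8 17-20 | T4 20-27 | T5 27-34 | T6 34-42 | T1 42-52 |
Completion: T1=52  T2=14  T3=17  T4=27  T5=34  T6=42  T7=7  T8=20
Response(T1) = first start − arrival = 42 − 12 = 30

30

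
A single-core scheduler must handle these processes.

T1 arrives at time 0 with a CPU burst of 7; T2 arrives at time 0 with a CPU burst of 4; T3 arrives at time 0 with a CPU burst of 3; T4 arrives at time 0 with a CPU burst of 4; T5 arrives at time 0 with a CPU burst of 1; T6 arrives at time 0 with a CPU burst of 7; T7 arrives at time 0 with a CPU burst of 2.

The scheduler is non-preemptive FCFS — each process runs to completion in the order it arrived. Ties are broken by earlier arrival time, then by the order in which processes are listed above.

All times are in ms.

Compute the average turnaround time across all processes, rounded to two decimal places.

Gantt: | T1 0-7 | T2 7-11 | T3 11-14 | T4 14-18 | T5 18-19 | T6 19-26 | T7 26-28 |
Completion: T1=7  T2=11  T3=14  T4=18  T5=19  T6=26  T7=28
Turnaround (C−A): T1=7  T2=11  T3=14  T4=18  T5=19  T6=26  T7=28
Turnaround times: T1=7, T2=11, T3=14, T4=18, T5=19, T6=26, T7=28
Average turnaround = (7+11+14+18+19+26+28) / 7 = 123/7 = 17.57

17.57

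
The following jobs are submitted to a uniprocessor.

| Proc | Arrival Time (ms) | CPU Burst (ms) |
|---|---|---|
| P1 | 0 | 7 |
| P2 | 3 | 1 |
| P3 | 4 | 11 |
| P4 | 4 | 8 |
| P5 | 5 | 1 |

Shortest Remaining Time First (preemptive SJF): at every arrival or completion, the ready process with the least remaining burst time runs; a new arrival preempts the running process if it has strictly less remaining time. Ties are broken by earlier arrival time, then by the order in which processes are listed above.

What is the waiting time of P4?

Schedule: | P1 0-3 | P2 3-4 | P1 4-5 | P5 5-6 | P1 6-9 | P4 9-17 | P3 17-28 |
Completion: P1=9  P2=4  P3=28  P4=17  P5=6
Turnaround (C−A): P1=9  P2=1  P3=24  P4=13  P5=1
Waiting(P4) = turnaround − burst = 13 − 8 = 5

5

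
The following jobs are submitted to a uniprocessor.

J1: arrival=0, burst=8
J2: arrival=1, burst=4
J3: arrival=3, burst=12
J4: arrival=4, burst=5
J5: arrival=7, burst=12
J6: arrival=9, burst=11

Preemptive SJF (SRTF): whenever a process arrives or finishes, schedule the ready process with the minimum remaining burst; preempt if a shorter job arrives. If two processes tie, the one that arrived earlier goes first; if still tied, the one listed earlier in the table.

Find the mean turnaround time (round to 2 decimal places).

Gantt: | J1 0-1 | J2 1-5 | J4 5-10 | J1 10-17 | J6 17-28 | J3 28-40 | J5 40-52 |
Completion: J1=17  J2=5  J3=40  J4=10  J5=52  J6=28
Turnaround (C−A): J1=17  J2=4  J3=37  J4=6  J5=45  J6=19
Turnaround times: J1=17, J2=4, J3=37, J4=6, J5=45, J6=19
Average turnaround = (17+4+37+6+45+19) / 6 = 128/6 = 21.33

21.33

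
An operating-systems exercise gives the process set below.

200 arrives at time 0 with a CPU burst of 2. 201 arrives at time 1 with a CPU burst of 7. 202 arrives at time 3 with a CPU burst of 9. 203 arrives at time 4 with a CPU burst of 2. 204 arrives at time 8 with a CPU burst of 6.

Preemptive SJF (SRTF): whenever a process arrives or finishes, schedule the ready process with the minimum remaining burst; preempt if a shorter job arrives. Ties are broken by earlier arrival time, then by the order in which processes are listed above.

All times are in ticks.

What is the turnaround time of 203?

Schedule: | 200 0-2 | 201 2-4 | 203 4-6 | 201 6-11 | 204 11-17 | 202 17-26 |
Completion: 200=2  201=11  202=26  203=6  204=17
Turnaround(203) = completion − arrival = 6 − 4 = 2

2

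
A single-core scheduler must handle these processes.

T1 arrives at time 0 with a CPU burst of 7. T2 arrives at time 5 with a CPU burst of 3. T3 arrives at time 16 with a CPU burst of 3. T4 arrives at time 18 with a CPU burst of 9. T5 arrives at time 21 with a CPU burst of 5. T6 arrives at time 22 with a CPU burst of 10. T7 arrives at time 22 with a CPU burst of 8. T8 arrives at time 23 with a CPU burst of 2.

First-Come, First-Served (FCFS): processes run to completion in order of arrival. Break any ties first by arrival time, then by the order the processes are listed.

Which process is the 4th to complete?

T4

Gantt: | T1 0-7 | T2 7-10 | idle 10-16 | T3 16-19 | T4 19-28 | T5 28-33 | T6 33-43 | T7 43-51 | T8 51-53 |
Completion: T1=7  T2=10  T3=19  T4=28  T5=33  T6=43  T7=51  T8=53
Turnaround (C−A): T1=7  T2=5  T3=3  T4=10  T5=12  T6=21  T7=29  T8=30
Finish order: T1 → T2 → T3 → T4 → T5 → T6 → T7 → T8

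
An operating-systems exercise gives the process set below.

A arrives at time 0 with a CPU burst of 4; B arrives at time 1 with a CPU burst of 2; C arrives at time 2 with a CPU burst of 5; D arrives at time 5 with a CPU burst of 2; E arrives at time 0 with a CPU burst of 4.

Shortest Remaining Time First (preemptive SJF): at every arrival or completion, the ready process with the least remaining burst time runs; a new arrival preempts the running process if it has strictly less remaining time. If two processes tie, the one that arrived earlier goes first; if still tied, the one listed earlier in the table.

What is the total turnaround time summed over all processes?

Timeline: | A 0-1 | B 1-3 | A 3-6 | D 6-8 | E 8-12 | C 12-17 |
Completion: A=6  B=3  C=17  D=8  E=12
Turnaround (C−A): A=6  B=2  C=15  D=3  E=12
Turnaround = completion − arrival: A=6, B=2, C=15, D=3, E=12
Total turnaround = 6 + 2 + 15 + 3 + 12 = 38

38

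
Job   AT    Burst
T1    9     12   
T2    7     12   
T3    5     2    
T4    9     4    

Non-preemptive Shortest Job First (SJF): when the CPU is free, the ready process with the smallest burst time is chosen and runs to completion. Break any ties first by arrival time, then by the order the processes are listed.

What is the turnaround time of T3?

Schedule: | idle 0-5 | T3 5-7 | T2 7-19 | T4 19-23 | T1 23-35 |
Completion: T1=35  T2=19  T3=7  T4=23
Turnaround(T3) = completion − arrival = 7 − 5 = 2

2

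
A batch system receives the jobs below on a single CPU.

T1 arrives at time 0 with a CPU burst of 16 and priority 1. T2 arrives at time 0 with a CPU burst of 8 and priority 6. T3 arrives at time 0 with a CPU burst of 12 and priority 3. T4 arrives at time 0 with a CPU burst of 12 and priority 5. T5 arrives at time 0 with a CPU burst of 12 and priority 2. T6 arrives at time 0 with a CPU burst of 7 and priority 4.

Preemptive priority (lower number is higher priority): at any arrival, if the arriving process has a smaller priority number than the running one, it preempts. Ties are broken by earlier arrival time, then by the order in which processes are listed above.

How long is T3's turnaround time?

Schedule: | T1 0-16 | T5 16-28 | T3 28-40 | T6 40-47 | T4 47-59 | T2 59-67 |
Completion: T1=16  T2=67  T3=40  T4=59  T5=28  T6=47
Turnaround (C−A): T1=16  T2=67  T3=40  T4=59  T5=28  T6=47
Turnaround(T3) = completion − arrival = 40 − 0 = 40

40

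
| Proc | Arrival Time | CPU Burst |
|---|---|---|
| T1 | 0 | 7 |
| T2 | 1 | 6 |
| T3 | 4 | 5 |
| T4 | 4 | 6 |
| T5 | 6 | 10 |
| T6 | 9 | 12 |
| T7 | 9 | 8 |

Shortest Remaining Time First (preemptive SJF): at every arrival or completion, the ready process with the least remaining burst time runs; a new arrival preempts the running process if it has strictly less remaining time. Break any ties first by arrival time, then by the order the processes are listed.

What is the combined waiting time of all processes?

102

Schedule: | T1 0-7 | T3 7-12 | T2 12-18 | T4 18-24 | T7 24-32 | T5 32-42 | T6 42-54 |
Completion: T1=7  T2=18  T3=12  T4=24  T5=42  T6=54  T7=32
Turnaround (C−A): T1=7  T2=17  T3=8  T4=20  T5=36  T6=45  T7=23
Waiting = turnaround − burst: T1=0, T2=11, T3=3, T4=14, T5=26, T6=33, T7=15
Total waiting = 0 + 11 + 3 + 14 + 26 + 33 + 15 = 102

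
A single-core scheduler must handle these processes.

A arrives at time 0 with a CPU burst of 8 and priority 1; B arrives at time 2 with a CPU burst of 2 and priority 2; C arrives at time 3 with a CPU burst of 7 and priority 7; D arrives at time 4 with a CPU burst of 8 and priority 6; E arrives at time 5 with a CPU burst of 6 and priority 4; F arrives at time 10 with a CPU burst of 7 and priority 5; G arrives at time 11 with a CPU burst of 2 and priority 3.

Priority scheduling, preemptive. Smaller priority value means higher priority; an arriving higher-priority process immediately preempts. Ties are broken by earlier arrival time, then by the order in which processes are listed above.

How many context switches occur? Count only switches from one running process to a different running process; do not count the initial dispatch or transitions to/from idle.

Timeline: | A 0-8 | B 8-10 | E 10-11 | G 11-13 | E 13-18 | F 18-25 | D 25-33 | C 33-40 |
Completion: A=8  B=10  C=40  D=33  E=18  F=25  G=13
Turnaround (C−A): A=8  B=8  C=37  D=29  E=13  F=15  G=2

7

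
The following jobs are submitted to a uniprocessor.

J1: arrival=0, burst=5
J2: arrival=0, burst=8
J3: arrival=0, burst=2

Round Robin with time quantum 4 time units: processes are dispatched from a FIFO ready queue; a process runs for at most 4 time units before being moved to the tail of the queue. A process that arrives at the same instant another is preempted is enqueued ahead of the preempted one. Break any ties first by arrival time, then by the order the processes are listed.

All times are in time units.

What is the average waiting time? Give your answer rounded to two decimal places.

Gantt: | J1 0-4 | J2 4-8 | J3 8-10 | J1 10-11 | J2 11-15 |
Completion: J1=11  J2=15  J3=10
Turnaround (C−A): J1=11  J2=15  J3=10
Waiting times: J1=6, J2=7, J3=8
Average waiting = (6+7+8) / 3 = 21/3 = 7.00

7.00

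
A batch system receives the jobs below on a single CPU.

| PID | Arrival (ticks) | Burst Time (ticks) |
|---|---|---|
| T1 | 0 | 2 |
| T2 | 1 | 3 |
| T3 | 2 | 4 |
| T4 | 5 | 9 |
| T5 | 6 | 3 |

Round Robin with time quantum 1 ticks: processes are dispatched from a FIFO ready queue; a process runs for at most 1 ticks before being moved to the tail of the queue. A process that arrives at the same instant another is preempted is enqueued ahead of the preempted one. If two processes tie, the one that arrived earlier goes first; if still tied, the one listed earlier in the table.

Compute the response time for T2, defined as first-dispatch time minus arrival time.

Schedule: | T1 0-1 | T2 1-2 | T1 2-3 | T3 3-4 | T2 4-5 | T3 5-6 | T4 6-7 | T2 7-8 | T5 8-9 | T3 9-10 | T4 10-11 | T5 11-12 | T3 12-13 | T4 13-14 | T5 14-15 | T4 15-21 |
Completion: T1=3  T2=8  T3=13  T4=21  T5=15
Turnaround (C−A): T1=3  T2=7  T3=11  T4=16  T5=9
Response(T2) = first start − arrival = 1 − 1 = 0

0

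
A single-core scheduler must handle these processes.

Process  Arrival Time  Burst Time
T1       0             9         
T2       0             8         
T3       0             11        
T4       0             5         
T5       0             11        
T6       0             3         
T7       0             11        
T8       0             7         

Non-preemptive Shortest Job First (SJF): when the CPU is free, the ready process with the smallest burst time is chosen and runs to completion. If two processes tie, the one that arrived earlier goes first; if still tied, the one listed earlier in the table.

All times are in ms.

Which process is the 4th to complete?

Gantt: | T6 0-3 | T4 3-8 | T8 8-15 | T2 15-23 | T1 23-32 | T3 32-43 | T5 43-54 | T7 54-65 |
Completion: T1=32  T2=23  T3=43  T4=8  T5=54  T6=3  T7=65  T8=15
Finish order: T6 → T4 → T8 → T2 → T1 → T3 → T5 → T7

T2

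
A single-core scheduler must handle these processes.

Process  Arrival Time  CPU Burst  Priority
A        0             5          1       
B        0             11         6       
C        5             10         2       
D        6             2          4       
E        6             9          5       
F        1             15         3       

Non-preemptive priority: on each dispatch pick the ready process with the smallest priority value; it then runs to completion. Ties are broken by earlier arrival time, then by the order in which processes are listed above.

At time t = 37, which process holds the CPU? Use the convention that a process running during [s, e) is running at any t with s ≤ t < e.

E

Gantt: | A 0-5 | C 5-15 | F 15-30 | D 30-32 | E 32-41 | B 41-52 |
Completion: A=5  B=52  C=15  D=32  E=41  F=30
Turnaround (C−A): A=5  B=52  C=10  D=26  E=35  F=29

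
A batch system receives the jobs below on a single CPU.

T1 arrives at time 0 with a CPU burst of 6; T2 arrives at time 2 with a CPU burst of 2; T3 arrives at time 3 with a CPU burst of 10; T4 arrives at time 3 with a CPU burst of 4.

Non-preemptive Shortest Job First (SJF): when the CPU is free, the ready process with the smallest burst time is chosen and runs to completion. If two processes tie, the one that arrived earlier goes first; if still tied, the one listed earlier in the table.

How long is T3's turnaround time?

19

Timeline: | T1 0-6 | T2 6-8 | T4 8-12 | T3 12-22 |
Completion: T1=6  T2=8  T3=22  T4=12
Turnaround (C−A): T1=6  T2=6  T3=19  T4=9
Turnaround(T3) = completion − arrival = 22 − 3 = 19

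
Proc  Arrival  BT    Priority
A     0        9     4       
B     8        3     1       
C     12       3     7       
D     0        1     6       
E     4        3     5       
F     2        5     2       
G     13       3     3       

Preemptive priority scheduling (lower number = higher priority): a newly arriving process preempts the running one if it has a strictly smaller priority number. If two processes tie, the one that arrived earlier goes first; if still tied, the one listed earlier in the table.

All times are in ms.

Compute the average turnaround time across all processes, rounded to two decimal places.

12.71

Timeline: | A 0-2 | F 2-7 | A 7-8 | B 8-11 | A 11-13 | G 13-16 | A 16-20 | E 20-23 | D 23-24 | C 24-27 |
Completion: A=20  B=11  C=27  D=24  E=23  F=7  G=16
Turnaround (C−A): A=20  B=3  C=15  D=24  E=19  F=5  G=3
Turnaround times: A=20, B=3, C=15, D=24, E=19, F=5, G=3
Average turnaround = (20+3+15+24+19+5+3) / 7 = 89/7 = 12.71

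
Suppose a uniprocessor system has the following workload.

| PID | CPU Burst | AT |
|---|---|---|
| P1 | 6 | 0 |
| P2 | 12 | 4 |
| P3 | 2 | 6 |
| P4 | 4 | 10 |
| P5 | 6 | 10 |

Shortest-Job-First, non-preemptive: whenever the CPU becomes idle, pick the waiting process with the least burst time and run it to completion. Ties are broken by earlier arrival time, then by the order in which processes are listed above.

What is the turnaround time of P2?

Schedule: | P1 0-6 | P3 6-8 | P2 8-20 | P4 20-24 | P5 24-30 |
Completion: P1=6  P2=20  P3=8  P4=24  P5=30
Turnaround (C−A): P1=6  P2=16  P3=2  P4=14  P5=20
Turnaround(P2) = completion − arrival = 20 − 4 = 16

16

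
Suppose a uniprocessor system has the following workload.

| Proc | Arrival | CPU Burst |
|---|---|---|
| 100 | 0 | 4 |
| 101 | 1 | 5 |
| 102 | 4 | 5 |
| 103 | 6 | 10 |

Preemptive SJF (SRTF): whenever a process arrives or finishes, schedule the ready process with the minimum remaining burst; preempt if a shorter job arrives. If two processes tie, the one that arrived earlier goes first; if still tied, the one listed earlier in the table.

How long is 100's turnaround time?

Schedule: | 100 0-4 | 101 4-9 | 102 9-14 | 103 14-24 |
Completion: 100=4  101=9  102=14  103=24
Turnaround (C−A): 100=4  101=8  102=10  103=18
Turnaround(100) = completion − arrival = 4 − 0 = 4

4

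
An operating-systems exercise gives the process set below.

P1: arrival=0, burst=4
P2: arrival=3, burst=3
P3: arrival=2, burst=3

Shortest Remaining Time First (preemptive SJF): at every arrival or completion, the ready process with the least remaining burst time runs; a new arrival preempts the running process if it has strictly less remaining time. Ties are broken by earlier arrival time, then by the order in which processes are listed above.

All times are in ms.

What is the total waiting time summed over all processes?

Timeline: | P1 0-4 | P3 4-7 | P2 7-10 |
Completion: P1=4  P2=10  P3=7
Waiting = turnaround − burst: P1=0, P2=4, P3=2
Total waiting = 0 + 4 + 2 = 6

6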